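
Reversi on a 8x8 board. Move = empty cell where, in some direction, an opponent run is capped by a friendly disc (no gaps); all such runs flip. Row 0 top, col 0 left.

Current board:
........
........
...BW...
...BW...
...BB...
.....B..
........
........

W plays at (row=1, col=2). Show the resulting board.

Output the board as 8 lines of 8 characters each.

Place W at (1,2); scan 8 dirs for brackets.
Dir NW: first cell '.' (not opp) -> no flip
Dir N: first cell '.' (not opp) -> no flip
Dir NE: first cell '.' (not opp) -> no flip
Dir W: first cell '.' (not opp) -> no flip
Dir E: first cell '.' (not opp) -> no flip
Dir SW: first cell '.' (not opp) -> no flip
Dir S: first cell '.' (not opp) -> no flip
Dir SE: opp run (2,3) capped by W -> flip
All flips: (2,3)

Answer: ........
..W.....
...WW...
...BW...
...BB...
.....B..
........
........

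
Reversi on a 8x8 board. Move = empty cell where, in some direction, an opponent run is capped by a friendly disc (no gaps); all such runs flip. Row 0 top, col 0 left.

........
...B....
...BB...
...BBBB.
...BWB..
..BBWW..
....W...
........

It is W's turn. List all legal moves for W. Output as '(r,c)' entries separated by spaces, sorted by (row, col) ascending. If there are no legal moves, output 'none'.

(0,2): no bracket -> illegal
(0,3): no bracket -> illegal
(0,4): no bracket -> illegal
(1,2): no bracket -> illegal
(1,4): flips 2 -> legal
(1,5): no bracket -> illegal
(2,2): flips 1 -> legal
(2,5): flips 2 -> legal
(2,6): flips 1 -> legal
(2,7): flips 2 -> legal
(3,2): flips 1 -> legal
(3,7): no bracket -> illegal
(4,1): no bracket -> illegal
(4,2): flips 2 -> legal
(4,6): flips 1 -> legal
(4,7): no bracket -> illegal
(5,1): flips 2 -> legal
(5,6): no bracket -> illegal
(6,1): no bracket -> illegal
(6,2): flips 1 -> legal
(6,3): no bracket -> illegal

Answer: (1,4) (2,2) (2,5) (2,6) (2,7) (3,2) (4,2) (4,6) (5,1) (6,2)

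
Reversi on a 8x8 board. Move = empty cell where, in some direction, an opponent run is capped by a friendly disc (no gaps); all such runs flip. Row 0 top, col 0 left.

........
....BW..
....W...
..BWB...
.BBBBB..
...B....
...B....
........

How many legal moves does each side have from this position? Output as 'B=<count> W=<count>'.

-- B to move --
(0,4): no bracket -> illegal
(0,5): no bracket -> illegal
(0,6): flips 3 -> legal
(1,3): no bracket -> illegal
(1,6): flips 1 -> legal
(2,2): flips 1 -> legal
(2,3): flips 1 -> legal
(2,5): no bracket -> illegal
(2,6): no bracket -> illegal
(3,5): no bracket -> illegal
B mobility = 4
-- W to move --
(0,3): no bracket -> illegal
(0,4): flips 1 -> legal
(0,5): no bracket -> illegal
(1,3): flips 1 -> legal
(2,1): no bracket -> illegal
(2,2): no bracket -> illegal
(2,3): no bracket -> illegal
(2,5): no bracket -> illegal
(3,0): no bracket -> illegal
(3,1): flips 1 -> legal
(3,5): flips 1 -> legal
(3,6): no bracket -> illegal
(4,0): no bracket -> illegal
(4,6): no bracket -> illegal
(5,0): no bracket -> illegal
(5,1): flips 1 -> legal
(5,2): no bracket -> illegal
(5,4): flips 2 -> legal
(5,5): flips 1 -> legal
(5,6): no bracket -> illegal
(6,2): no bracket -> illegal
(6,4): no bracket -> illegal
(7,2): no bracket -> illegal
(7,3): flips 3 -> legal
(7,4): no bracket -> illegal
W mobility = 8

Answer: B=4 W=8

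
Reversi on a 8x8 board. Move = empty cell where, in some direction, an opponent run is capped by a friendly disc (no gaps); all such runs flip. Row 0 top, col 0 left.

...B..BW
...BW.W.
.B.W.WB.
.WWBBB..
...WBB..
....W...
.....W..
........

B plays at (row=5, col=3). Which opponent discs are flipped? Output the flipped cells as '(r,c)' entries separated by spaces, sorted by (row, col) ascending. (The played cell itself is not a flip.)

Dir NW: first cell '.' (not opp) -> no flip
Dir N: opp run (4,3) capped by B -> flip
Dir NE: first cell 'B' (not opp) -> no flip
Dir W: first cell '.' (not opp) -> no flip
Dir E: opp run (5,4), next='.' -> no flip
Dir SW: first cell '.' (not opp) -> no flip
Dir S: first cell '.' (not opp) -> no flip
Dir SE: first cell '.' (not opp) -> no flip

Answer: (4,3)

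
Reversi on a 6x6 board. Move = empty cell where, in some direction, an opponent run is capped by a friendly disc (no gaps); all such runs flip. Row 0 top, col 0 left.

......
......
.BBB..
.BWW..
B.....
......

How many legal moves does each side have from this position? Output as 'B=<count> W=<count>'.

Answer: B=5 W=6

Derivation:
-- B to move --
(2,4): no bracket -> illegal
(3,4): flips 2 -> legal
(4,1): flips 1 -> legal
(4,2): flips 1 -> legal
(4,3): flips 2 -> legal
(4,4): flips 1 -> legal
B mobility = 5
-- W to move --
(1,0): flips 1 -> legal
(1,1): flips 1 -> legal
(1,2): flips 1 -> legal
(1,3): flips 1 -> legal
(1,4): flips 1 -> legal
(2,0): no bracket -> illegal
(2,4): no bracket -> illegal
(3,0): flips 1 -> legal
(3,4): no bracket -> illegal
(4,1): no bracket -> illegal
(4,2): no bracket -> illegal
(5,0): no bracket -> illegal
(5,1): no bracket -> illegal
W mobility = 6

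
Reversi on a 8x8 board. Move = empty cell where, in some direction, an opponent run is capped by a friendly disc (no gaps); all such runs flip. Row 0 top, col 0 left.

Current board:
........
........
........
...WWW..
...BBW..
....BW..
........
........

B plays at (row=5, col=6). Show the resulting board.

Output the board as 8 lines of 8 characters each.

Place B at (5,6); scan 8 dirs for brackets.
Dir NW: opp run (4,5) (3,4), next='.' -> no flip
Dir N: first cell '.' (not opp) -> no flip
Dir NE: first cell '.' (not opp) -> no flip
Dir W: opp run (5,5) capped by B -> flip
Dir E: first cell '.' (not opp) -> no flip
Dir SW: first cell '.' (not opp) -> no flip
Dir S: first cell '.' (not opp) -> no flip
Dir SE: first cell '.' (not opp) -> no flip
All flips: (5,5)

Answer: ........
........
........
...WWW..
...BBW..
....BBB.
........
........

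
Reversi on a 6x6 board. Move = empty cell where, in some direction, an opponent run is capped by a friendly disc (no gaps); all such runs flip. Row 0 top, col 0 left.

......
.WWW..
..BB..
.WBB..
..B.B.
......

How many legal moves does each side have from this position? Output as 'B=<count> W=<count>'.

-- B to move --
(0,0): flips 1 -> legal
(0,1): flips 1 -> legal
(0,2): flips 1 -> legal
(0,3): flips 1 -> legal
(0,4): flips 1 -> legal
(1,0): no bracket -> illegal
(1,4): no bracket -> illegal
(2,0): flips 1 -> legal
(2,1): no bracket -> illegal
(2,4): no bracket -> illegal
(3,0): flips 1 -> legal
(4,0): flips 1 -> legal
(4,1): no bracket -> illegal
B mobility = 8
-- W to move --
(1,4): no bracket -> illegal
(2,1): no bracket -> illegal
(2,4): no bracket -> illegal
(3,4): flips 3 -> legal
(3,5): no bracket -> illegal
(4,1): no bracket -> illegal
(4,3): flips 2 -> legal
(4,5): no bracket -> illegal
(5,1): no bracket -> illegal
(5,2): flips 3 -> legal
(5,3): flips 1 -> legal
(5,4): no bracket -> illegal
(5,5): flips 3 -> legal
W mobility = 5

Answer: B=8 W=5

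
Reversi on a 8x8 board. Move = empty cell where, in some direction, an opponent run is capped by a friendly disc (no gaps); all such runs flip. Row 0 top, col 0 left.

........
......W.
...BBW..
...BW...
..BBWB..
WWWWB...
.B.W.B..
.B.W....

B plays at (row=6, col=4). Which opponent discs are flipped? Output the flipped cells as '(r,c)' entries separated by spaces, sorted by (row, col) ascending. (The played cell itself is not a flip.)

Answer: (5,3)

Derivation:
Dir NW: opp run (5,3) capped by B -> flip
Dir N: first cell 'B' (not opp) -> no flip
Dir NE: first cell '.' (not opp) -> no flip
Dir W: opp run (6,3), next='.' -> no flip
Dir E: first cell 'B' (not opp) -> no flip
Dir SW: opp run (7,3), next=edge -> no flip
Dir S: first cell '.' (not opp) -> no flip
Dir SE: first cell '.' (not opp) -> no flip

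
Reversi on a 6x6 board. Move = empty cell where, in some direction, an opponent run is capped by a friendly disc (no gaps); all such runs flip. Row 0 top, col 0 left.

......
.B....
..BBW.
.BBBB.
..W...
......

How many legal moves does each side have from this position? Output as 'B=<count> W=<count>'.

Answer: B=6 W=4

Derivation:
-- B to move --
(1,3): no bracket -> illegal
(1,4): flips 1 -> legal
(1,5): flips 1 -> legal
(2,5): flips 1 -> legal
(3,5): no bracket -> illegal
(4,1): no bracket -> illegal
(4,3): no bracket -> illegal
(5,1): flips 1 -> legal
(5,2): flips 1 -> legal
(5,3): flips 1 -> legal
B mobility = 6
-- W to move --
(0,0): no bracket -> illegal
(0,1): no bracket -> illegal
(0,2): no bracket -> illegal
(1,0): no bracket -> illegal
(1,2): flips 2 -> legal
(1,3): no bracket -> illegal
(1,4): no bracket -> illegal
(2,0): flips 1 -> legal
(2,1): flips 2 -> legal
(2,5): no bracket -> illegal
(3,0): no bracket -> illegal
(3,5): no bracket -> illegal
(4,0): no bracket -> illegal
(4,1): no bracket -> illegal
(4,3): no bracket -> illegal
(4,4): flips 1 -> legal
(4,5): no bracket -> illegal
W mobility = 4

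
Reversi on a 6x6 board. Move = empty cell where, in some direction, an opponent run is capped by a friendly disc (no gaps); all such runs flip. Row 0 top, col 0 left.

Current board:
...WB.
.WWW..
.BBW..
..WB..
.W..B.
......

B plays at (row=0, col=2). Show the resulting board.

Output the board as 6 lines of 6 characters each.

Answer: ..BBB.
.WBW..
.BBW..
..WB..
.W..B.
......

Derivation:
Place B at (0,2); scan 8 dirs for brackets.
Dir NW: edge -> no flip
Dir N: edge -> no flip
Dir NE: edge -> no flip
Dir W: first cell '.' (not opp) -> no flip
Dir E: opp run (0,3) capped by B -> flip
Dir SW: opp run (1,1), next='.' -> no flip
Dir S: opp run (1,2) capped by B -> flip
Dir SE: opp run (1,3), next='.' -> no flip
All flips: (0,3) (1,2)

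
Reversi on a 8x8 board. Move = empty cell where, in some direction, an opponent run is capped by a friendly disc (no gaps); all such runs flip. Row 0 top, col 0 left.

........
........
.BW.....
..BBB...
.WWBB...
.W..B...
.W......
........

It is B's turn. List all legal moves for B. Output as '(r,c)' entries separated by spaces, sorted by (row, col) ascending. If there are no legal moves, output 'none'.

(1,1): flips 1 -> legal
(1,2): flips 1 -> legal
(1,3): no bracket -> illegal
(2,3): flips 1 -> legal
(3,0): no bracket -> illegal
(3,1): no bracket -> illegal
(4,0): flips 2 -> legal
(5,0): flips 1 -> legal
(5,2): flips 1 -> legal
(5,3): no bracket -> illegal
(6,0): flips 2 -> legal
(6,2): no bracket -> illegal
(7,0): no bracket -> illegal
(7,1): no bracket -> illegal
(7,2): no bracket -> illegal

Answer: (1,1) (1,2) (2,3) (4,0) (5,0) (5,2) (6,0)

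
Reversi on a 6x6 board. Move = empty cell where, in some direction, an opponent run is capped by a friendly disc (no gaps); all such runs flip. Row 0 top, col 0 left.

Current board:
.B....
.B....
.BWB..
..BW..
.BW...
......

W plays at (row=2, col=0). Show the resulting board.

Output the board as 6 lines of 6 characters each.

Place W at (2,0); scan 8 dirs for brackets.
Dir NW: edge -> no flip
Dir N: first cell '.' (not opp) -> no flip
Dir NE: opp run (1,1), next='.' -> no flip
Dir W: edge -> no flip
Dir E: opp run (2,1) capped by W -> flip
Dir SW: edge -> no flip
Dir S: first cell '.' (not opp) -> no flip
Dir SE: first cell '.' (not opp) -> no flip
All flips: (2,1)

Answer: .B....
.B....
WWWB..
..BW..
.BW...
......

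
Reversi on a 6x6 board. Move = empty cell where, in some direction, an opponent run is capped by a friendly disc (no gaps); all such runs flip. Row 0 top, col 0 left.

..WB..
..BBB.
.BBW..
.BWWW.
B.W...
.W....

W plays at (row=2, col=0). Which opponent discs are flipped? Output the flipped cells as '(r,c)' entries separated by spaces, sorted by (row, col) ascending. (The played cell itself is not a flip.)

Answer: (2,1) (2,2) (3,1)

Derivation:
Dir NW: edge -> no flip
Dir N: first cell '.' (not opp) -> no flip
Dir NE: first cell '.' (not opp) -> no flip
Dir W: edge -> no flip
Dir E: opp run (2,1) (2,2) capped by W -> flip
Dir SW: edge -> no flip
Dir S: first cell '.' (not opp) -> no flip
Dir SE: opp run (3,1) capped by W -> flip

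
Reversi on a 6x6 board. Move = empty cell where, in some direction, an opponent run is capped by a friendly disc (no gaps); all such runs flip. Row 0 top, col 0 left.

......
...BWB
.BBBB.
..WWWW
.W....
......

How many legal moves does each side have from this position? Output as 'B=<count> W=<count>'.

-- B to move --
(0,3): no bracket -> illegal
(0,4): flips 1 -> legal
(0,5): flips 1 -> legal
(2,5): no bracket -> illegal
(3,0): no bracket -> illegal
(3,1): no bracket -> illegal
(4,0): no bracket -> illegal
(4,2): flips 2 -> legal
(4,3): flips 2 -> legal
(4,4): flips 2 -> legal
(4,5): flips 1 -> legal
(5,0): flips 2 -> legal
(5,1): no bracket -> illegal
(5,2): no bracket -> illegal
B mobility = 7
-- W to move --
(0,2): flips 2 -> legal
(0,3): flips 2 -> legal
(0,4): no bracket -> illegal
(0,5): no bracket -> illegal
(1,0): flips 1 -> legal
(1,1): flips 1 -> legal
(1,2): flips 3 -> legal
(2,0): no bracket -> illegal
(2,5): no bracket -> illegal
(3,0): no bracket -> illegal
(3,1): no bracket -> illegal
W mobility = 5

Answer: B=7 W=5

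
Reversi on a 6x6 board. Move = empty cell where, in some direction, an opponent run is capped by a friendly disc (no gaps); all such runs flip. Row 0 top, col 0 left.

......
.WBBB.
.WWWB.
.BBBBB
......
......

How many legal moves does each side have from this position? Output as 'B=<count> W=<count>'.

Answer: B=5 W=13

Derivation:
-- B to move --
(0,0): flips 2 -> legal
(0,1): flips 2 -> legal
(0,2): no bracket -> illegal
(1,0): flips 2 -> legal
(2,0): flips 3 -> legal
(3,0): flips 1 -> legal
B mobility = 5
-- W to move --
(0,1): flips 1 -> legal
(0,2): flips 1 -> legal
(0,3): flips 2 -> legal
(0,4): flips 1 -> legal
(0,5): flips 1 -> legal
(1,5): flips 3 -> legal
(2,0): no bracket -> illegal
(2,5): flips 1 -> legal
(3,0): no bracket -> illegal
(4,0): flips 1 -> legal
(4,1): flips 2 -> legal
(4,2): flips 1 -> legal
(4,3): flips 2 -> legal
(4,4): flips 1 -> legal
(4,5): flips 1 -> legal
W mobility = 13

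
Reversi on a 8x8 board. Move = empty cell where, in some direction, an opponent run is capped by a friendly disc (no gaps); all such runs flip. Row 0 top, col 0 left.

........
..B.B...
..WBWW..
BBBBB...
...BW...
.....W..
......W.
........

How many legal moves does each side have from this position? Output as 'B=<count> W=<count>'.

Answer: B=10 W=6

Derivation:
-- B to move --
(1,1): flips 1 -> legal
(1,3): flips 1 -> legal
(1,5): flips 1 -> legal
(1,6): flips 1 -> legal
(2,1): flips 1 -> legal
(2,6): flips 2 -> legal
(3,5): no bracket -> illegal
(3,6): flips 1 -> legal
(4,5): flips 1 -> legal
(4,6): no bracket -> illegal
(5,3): no bracket -> illegal
(5,4): flips 1 -> legal
(5,6): no bracket -> illegal
(5,7): no bracket -> illegal
(6,4): no bracket -> illegal
(6,5): no bracket -> illegal
(6,7): no bracket -> illegal
(7,5): no bracket -> illegal
(7,6): no bracket -> illegal
(7,7): flips 3 -> legal
B mobility = 10
-- W to move --
(0,1): no bracket -> illegal
(0,2): flips 1 -> legal
(0,3): flips 1 -> legal
(0,4): flips 1 -> legal
(0,5): no bracket -> illegal
(1,1): no bracket -> illegal
(1,3): no bracket -> illegal
(1,5): no bracket -> illegal
(2,0): no bracket -> illegal
(2,1): no bracket -> illegal
(3,5): no bracket -> illegal
(4,0): flips 1 -> legal
(4,1): no bracket -> illegal
(4,2): flips 3 -> legal
(4,5): no bracket -> illegal
(5,2): flips 2 -> legal
(5,3): no bracket -> illegal
(5,4): no bracket -> illegal
W mobility = 6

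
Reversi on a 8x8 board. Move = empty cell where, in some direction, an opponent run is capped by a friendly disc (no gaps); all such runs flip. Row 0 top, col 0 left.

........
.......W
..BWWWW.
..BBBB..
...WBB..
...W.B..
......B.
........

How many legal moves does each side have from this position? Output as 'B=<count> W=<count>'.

-- B to move --
(0,6): no bracket -> illegal
(0,7): no bracket -> illegal
(1,2): flips 1 -> legal
(1,3): flips 2 -> legal
(1,4): flips 2 -> legal
(1,5): flips 2 -> legal
(1,6): flips 1 -> legal
(2,7): flips 4 -> legal
(3,6): no bracket -> illegal
(3,7): no bracket -> illegal
(4,2): flips 1 -> legal
(5,2): flips 1 -> legal
(5,4): flips 1 -> legal
(6,2): flips 1 -> legal
(6,3): flips 2 -> legal
(6,4): no bracket -> illegal
B mobility = 11
-- W to move --
(1,1): no bracket -> illegal
(1,2): no bracket -> illegal
(1,3): no bracket -> illegal
(2,1): flips 2 -> legal
(3,1): no bracket -> illegal
(3,6): no bracket -> illegal
(4,1): flips 1 -> legal
(4,2): flips 1 -> legal
(4,6): flips 3 -> legal
(5,4): flips 2 -> legal
(5,6): flips 2 -> legal
(5,7): no bracket -> illegal
(6,4): no bracket -> illegal
(6,5): flips 3 -> legal
(6,7): no bracket -> illegal
(7,5): no bracket -> illegal
(7,6): no bracket -> illegal
(7,7): no bracket -> illegal
W mobility = 7

Answer: B=11 W=7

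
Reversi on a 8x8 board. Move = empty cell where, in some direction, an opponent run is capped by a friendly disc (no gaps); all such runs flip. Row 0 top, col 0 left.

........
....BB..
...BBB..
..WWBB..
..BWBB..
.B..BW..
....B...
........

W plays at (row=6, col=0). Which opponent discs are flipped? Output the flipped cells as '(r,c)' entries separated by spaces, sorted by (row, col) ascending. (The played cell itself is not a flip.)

Dir NW: edge -> no flip
Dir N: first cell '.' (not opp) -> no flip
Dir NE: opp run (5,1) (4,2) capped by W -> flip
Dir W: edge -> no flip
Dir E: first cell '.' (not opp) -> no flip
Dir SW: edge -> no flip
Dir S: first cell '.' (not opp) -> no flip
Dir SE: first cell '.' (not opp) -> no flip

Answer: (4,2) (5,1)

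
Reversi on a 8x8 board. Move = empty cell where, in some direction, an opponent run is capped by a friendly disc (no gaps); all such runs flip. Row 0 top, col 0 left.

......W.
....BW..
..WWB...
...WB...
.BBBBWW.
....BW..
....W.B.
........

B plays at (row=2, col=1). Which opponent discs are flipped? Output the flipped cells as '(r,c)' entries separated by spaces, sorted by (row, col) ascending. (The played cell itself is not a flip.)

Answer: (2,2) (2,3)

Derivation:
Dir NW: first cell '.' (not opp) -> no flip
Dir N: first cell '.' (not opp) -> no flip
Dir NE: first cell '.' (not opp) -> no flip
Dir W: first cell '.' (not opp) -> no flip
Dir E: opp run (2,2) (2,3) capped by B -> flip
Dir SW: first cell '.' (not opp) -> no flip
Dir S: first cell '.' (not opp) -> no flip
Dir SE: first cell '.' (not opp) -> no flip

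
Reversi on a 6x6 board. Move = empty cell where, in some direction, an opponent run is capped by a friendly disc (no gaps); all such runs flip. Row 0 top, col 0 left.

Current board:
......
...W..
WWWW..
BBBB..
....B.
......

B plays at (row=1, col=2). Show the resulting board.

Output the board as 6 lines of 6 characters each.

Place B at (1,2); scan 8 dirs for brackets.
Dir NW: first cell '.' (not opp) -> no flip
Dir N: first cell '.' (not opp) -> no flip
Dir NE: first cell '.' (not opp) -> no flip
Dir W: first cell '.' (not opp) -> no flip
Dir E: opp run (1,3), next='.' -> no flip
Dir SW: opp run (2,1) capped by B -> flip
Dir S: opp run (2,2) capped by B -> flip
Dir SE: opp run (2,3), next='.' -> no flip
All flips: (2,1) (2,2)

Answer: ......
..BW..
WBBW..
BBBB..
....B.
......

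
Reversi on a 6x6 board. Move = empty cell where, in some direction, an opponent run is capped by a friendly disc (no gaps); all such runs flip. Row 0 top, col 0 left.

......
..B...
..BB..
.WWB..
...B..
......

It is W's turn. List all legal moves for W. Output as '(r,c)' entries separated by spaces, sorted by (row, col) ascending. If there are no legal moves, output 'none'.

Answer: (0,2) (1,3) (1,4) (3,4) (5,4)

Derivation:
(0,1): no bracket -> illegal
(0,2): flips 2 -> legal
(0,3): no bracket -> illegal
(1,1): no bracket -> illegal
(1,3): flips 1 -> legal
(1,4): flips 1 -> legal
(2,1): no bracket -> illegal
(2,4): no bracket -> illegal
(3,4): flips 1 -> legal
(4,2): no bracket -> illegal
(4,4): no bracket -> illegal
(5,2): no bracket -> illegal
(5,3): no bracket -> illegal
(5,4): flips 1 -> legal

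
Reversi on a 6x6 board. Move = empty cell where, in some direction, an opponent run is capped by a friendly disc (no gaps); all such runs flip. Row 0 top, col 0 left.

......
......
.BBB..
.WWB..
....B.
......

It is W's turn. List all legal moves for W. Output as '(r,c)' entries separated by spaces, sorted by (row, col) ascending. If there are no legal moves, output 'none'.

(1,0): flips 1 -> legal
(1,1): flips 1 -> legal
(1,2): flips 1 -> legal
(1,3): flips 1 -> legal
(1,4): flips 1 -> legal
(2,0): no bracket -> illegal
(2,4): no bracket -> illegal
(3,0): no bracket -> illegal
(3,4): flips 1 -> legal
(3,5): no bracket -> illegal
(4,2): no bracket -> illegal
(4,3): no bracket -> illegal
(4,5): no bracket -> illegal
(5,3): no bracket -> illegal
(5,4): no bracket -> illegal
(5,5): no bracket -> illegal

Answer: (1,0) (1,1) (1,2) (1,3) (1,4) (3,4)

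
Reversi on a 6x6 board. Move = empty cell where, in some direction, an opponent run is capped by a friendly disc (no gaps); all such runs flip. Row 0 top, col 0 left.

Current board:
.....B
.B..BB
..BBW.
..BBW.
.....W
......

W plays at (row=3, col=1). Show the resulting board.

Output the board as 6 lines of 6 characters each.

Place W at (3,1); scan 8 dirs for brackets.
Dir NW: first cell '.' (not opp) -> no flip
Dir N: first cell '.' (not opp) -> no flip
Dir NE: opp run (2,2), next='.' -> no flip
Dir W: first cell '.' (not opp) -> no flip
Dir E: opp run (3,2) (3,3) capped by W -> flip
Dir SW: first cell '.' (not opp) -> no flip
Dir S: first cell '.' (not opp) -> no flip
Dir SE: first cell '.' (not opp) -> no flip
All flips: (3,2) (3,3)

Answer: .....B
.B..BB
..BBW.
.WWWW.
.....W
......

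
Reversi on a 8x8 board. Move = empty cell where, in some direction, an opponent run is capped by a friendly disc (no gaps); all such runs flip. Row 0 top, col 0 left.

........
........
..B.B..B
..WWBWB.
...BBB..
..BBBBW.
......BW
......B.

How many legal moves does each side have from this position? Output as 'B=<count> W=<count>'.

-- B to move --
(2,1): flips 1 -> legal
(2,3): flips 1 -> legal
(2,5): flips 1 -> legal
(2,6): flips 1 -> legal
(3,1): flips 2 -> legal
(4,1): no bracket -> illegal
(4,2): flips 2 -> legal
(4,6): flips 2 -> legal
(4,7): no bracket -> illegal
(5,7): flips 1 -> legal
(6,5): no bracket -> illegal
(7,7): no bracket -> illegal
B mobility = 8
-- W to move --
(1,1): flips 1 -> legal
(1,2): flips 1 -> legal
(1,3): flips 1 -> legal
(1,4): no bracket -> illegal
(1,5): flips 1 -> legal
(1,6): no bracket -> illegal
(1,7): no bracket -> illegal
(2,1): no bracket -> illegal
(2,3): flips 2 -> legal
(2,5): no bracket -> illegal
(2,6): no bracket -> illegal
(3,1): no bracket -> illegal
(3,7): flips 1 -> legal
(4,1): no bracket -> illegal
(4,2): no bracket -> illegal
(4,6): no bracket -> illegal
(4,7): no bracket -> illegal
(5,1): flips 4 -> legal
(5,7): no bracket -> illegal
(6,1): no bracket -> illegal
(6,2): flips 2 -> legal
(6,3): flips 2 -> legal
(6,4): no bracket -> illegal
(6,5): flips 5 -> legal
(7,5): no bracket -> illegal
(7,7): flips 3 -> legal
W mobility = 11

Answer: B=8 W=11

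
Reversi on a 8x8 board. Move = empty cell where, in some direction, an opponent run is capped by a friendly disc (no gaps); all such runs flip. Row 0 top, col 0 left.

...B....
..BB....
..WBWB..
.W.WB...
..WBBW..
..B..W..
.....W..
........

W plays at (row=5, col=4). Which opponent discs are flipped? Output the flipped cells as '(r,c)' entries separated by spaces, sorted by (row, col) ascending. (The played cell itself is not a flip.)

Dir NW: opp run (4,3), next='.' -> no flip
Dir N: opp run (4,4) (3,4) capped by W -> flip
Dir NE: first cell 'W' (not opp) -> no flip
Dir W: first cell '.' (not opp) -> no flip
Dir E: first cell 'W' (not opp) -> no flip
Dir SW: first cell '.' (not opp) -> no flip
Dir S: first cell '.' (not opp) -> no flip
Dir SE: first cell 'W' (not opp) -> no flip

Answer: (3,4) (4,4)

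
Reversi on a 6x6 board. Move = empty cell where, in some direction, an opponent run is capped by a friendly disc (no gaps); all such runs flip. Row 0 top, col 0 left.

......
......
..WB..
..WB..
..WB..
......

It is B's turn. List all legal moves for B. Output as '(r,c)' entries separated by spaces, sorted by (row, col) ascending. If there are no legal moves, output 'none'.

Answer: (1,1) (2,1) (3,1) (4,1) (5,1)

Derivation:
(1,1): flips 1 -> legal
(1,2): no bracket -> illegal
(1,3): no bracket -> illegal
(2,1): flips 2 -> legal
(3,1): flips 1 -> legal
(4,1): flips 2 -> legal
(5,1): flips 1 -> legal
(5,2): no bracket -> illegal
(5,3): no bracket -> illegal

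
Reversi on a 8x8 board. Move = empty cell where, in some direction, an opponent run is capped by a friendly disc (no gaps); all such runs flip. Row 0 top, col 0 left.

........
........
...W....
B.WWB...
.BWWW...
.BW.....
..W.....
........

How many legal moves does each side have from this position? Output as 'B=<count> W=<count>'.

-- B to move --
(1,2): flips 1 -> legal
(1,3): no bracket -> illegal
(1,4): flips 2 -> legal
(2,1): no bracket -> illegal
(2,2): no bracket -> illegal
(2,4): flips 2 -> legal
(3,1): flips 2 -> legal
(3,5): no bracket -> illegal
(4,5): flips 3 -> legal
(5,3): flips 1 -> legal
(5,4): flips 1 -> legal
(5,5): no bracket -> illegal
(6,1): flips 2 -> legal
(6,3): flips 1 -> legal
(7,1): no bracket -> illegal
(7,2): no bracket -> illegal
(7,3): flips 1 -> legal
B mobility = 10
-- W to move --
(2,0): no bracket -> illegal
(2,1): no bracket -> illegal
(2,4): flips 1 -> legal
(2,5): flips 1 -> legal
(3,1): no bracket -> illegal
(3,5): flips 1 -> legal
(4,0): flips 2 -> legal
(4,5): flips 1 -> legal
(5,0): flips 2 -> legal
(6,0): flips 1 -> legal
(6,1): no bracket -> illegal
W mobility = 7

Answer: B=10 W=7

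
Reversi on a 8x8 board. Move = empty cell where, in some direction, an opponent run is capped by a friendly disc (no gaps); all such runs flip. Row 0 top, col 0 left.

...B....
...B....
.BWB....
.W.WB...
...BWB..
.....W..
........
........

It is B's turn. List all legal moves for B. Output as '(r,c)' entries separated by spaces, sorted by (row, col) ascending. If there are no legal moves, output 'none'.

Answer: (3,2) (4,0) (4,1) (5,4) (6,5)

Derivation:
(1,1): no bracket -> illegal
(1,2): no bracket -> illegal
(2,0): no bracket -> illegal
(2,4): no bracket -> illegal
(3,0): no bracket -> illegal
(3,2): flips 1 -> legal
(3,5): no bracket -> illegal
(4,0): flips 2 -> legal
(4,1): flips 1 -> legal
(4,2): no bracket -> illegal
(4,6): no bracket -> illegal
(5,3): no bracket -> illegal
(5,4): flips 1 -> legal
(5,6): no bracket -> illegal
(6,4): no bracket -> illegal
(6,5): flips 1 -> legal
(6,6): no bracket -> illegal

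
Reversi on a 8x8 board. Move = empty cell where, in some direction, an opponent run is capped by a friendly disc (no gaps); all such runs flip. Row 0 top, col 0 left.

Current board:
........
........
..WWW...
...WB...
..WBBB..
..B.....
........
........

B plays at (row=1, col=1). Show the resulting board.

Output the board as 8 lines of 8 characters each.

Answer: ........
.B......
..BWW...
...BB...
..WBBB..
..B.....
........
........

Derivation:
Place B at (1,1); scan 8 dirs for brackets.
Dir NW: first cell '.' (not opp) -> no flip
Dir N: first cell '.' (not opp) -> no flip
Dir NE: first cell '.' (not opp) -> no flip
Dir W: first cell '.' (not opp) -> no flip
Dir E: first cell '.' (not opp) -> no flip
Dir SW: first cell '.' (not opp) -> no flip
Dir S: first cell '.' (not opp) -> no flip
Dir SE: opp run (2,2) (3,3) capped by B -> flip
All flips: (2,2) (3,3)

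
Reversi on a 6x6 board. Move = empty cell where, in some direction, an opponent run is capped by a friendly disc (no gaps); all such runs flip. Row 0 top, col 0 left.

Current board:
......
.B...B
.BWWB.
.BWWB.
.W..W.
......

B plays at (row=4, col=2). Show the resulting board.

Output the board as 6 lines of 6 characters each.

Place B at (4,2); scan 8 dirs for brackets.
Dir NW: first cell 'B' (not opp) -> no flip
Dir N: opp run (3,2) (2,2), next='.' -> no flip
Dir NE: opp run (3,3) capped by B -> flip
Dir W: opp run (4,1), next='.' -> no flip
Dir E: first cell '.' (not opp) -> no flip
Dir SW: first cell '.' (not opp) -> no flip
Dir S: first cell '.' (not opp) -> no flip
Dir SE: first cell '.' (not opp) -> no flip
All flips: (3,3)

Answer: ......
.B...B
.BWWB.
.BWBB.
.WB.W.
......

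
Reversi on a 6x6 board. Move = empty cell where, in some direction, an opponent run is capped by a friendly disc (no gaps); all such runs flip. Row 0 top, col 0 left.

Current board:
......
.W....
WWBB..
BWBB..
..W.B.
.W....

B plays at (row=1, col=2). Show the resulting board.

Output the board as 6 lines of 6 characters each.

Place B at (1,2); scan 8 dirs for brackets.
Dir NW: first cell '.' (not opp) -> no flip
Dir N: first cell '.' (not opp) -> no flip
Dir NE: first cell '.' (not opp) -> no flip
Dir W: opp run (1,1), next='.' -> no flip
Dir E: first cell '.' (not opp) -> no flip
Dir SW: opp run (2,1) capped by B -> flip
Dir S: first cell 'B' (not opp) -> no flip
Dir SE: first cell 'B' (not opp) -> no flip
All flips: (2,1)

Answer: ......
.WB...
WBBB..
BWBB..
..W.B.
.W....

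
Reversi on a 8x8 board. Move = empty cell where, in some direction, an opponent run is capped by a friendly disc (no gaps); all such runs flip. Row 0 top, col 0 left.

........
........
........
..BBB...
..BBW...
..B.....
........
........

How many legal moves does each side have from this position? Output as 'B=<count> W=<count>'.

Answer: B=3 W=3

Derivation:
-- B to move --
(3,5): no bracket -> illegal
(4,5): flips 1 -> legal
(5,3): no bracket -> illegal
(5,4): flips 1 -> legal
(5,5): flips 1 -> legal
B mobility = 3
-- W to move --
(2,1): no bracket -> illegal
(2,2): flips 1 -> legal
(2,3): no bracket -> illegal
(2,4): flips 1 -> legal
(2,5): no bracket -> illegal
(3,1): no bracket -> illegal
(3,5): no bracket -> illegal
(4,1): flips 2 -> legal
(4,5): no bracket -> illegal
(5,1): no bracket -> illegal
(5,3): no bracket -> illegal
(5,4): no bracket -> illegal
(6,1): no bracket -> illegal
(6,2): no bracket -> illegal
(6,3): no bracket -> illegal
W mobility = 3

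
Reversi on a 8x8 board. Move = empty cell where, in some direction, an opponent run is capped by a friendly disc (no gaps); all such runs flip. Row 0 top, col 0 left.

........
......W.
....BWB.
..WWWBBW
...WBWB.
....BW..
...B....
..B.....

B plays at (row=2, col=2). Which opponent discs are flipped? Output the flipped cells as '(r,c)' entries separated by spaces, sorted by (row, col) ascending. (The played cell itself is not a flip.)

Answer: (3,3)

Derivation:
Dir NW: first cell '.' (not opp) -> no flip
Dir N: first cell '.' (not opp) -> no flip
Dir NE: first cell '.' (not opp) -> no flip
Dir W: first cell '.' (not opp) -> no flip
Dir E: first cell '.' (not opp) -> no flip
Dir SW: first cell '.' (not opp) -> no flip
Dir S: opp run (3,2), next='.' -> no flip
Dir SE: opp run (3,3) capped by B -> flip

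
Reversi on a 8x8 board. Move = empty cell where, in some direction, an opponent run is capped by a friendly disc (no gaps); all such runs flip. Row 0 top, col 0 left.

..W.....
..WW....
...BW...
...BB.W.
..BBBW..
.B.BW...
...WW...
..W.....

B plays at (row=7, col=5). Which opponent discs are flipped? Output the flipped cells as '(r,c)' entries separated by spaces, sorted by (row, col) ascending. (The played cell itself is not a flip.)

Answer: (6,4)

Derivation:
Dir NW: opp run (6,4) capped by B -> flip
Dir N: first cell '.' (not opp) -> no flip
Dir NE: first cell '.' (not opp) -> no flip
Dir W: first cell '.' (not opp) -> no flip
Dir E: first cell '.' (not opp) -> no flip
Dir SW: edge -> no flip
Dir S: edge -> no flip
Dir SE: edge -> no flip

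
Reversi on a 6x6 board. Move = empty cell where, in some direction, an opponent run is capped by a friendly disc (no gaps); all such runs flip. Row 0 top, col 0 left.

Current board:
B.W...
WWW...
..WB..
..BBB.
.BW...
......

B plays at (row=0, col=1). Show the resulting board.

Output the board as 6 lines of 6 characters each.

Place B at (0,1); scan 8 dirs for brackets.
Dir NW: edge -> no flip
Dir N: edge -> no flip
Dir NE: edge -> no flip
Dir W: first cell 'B' (not opp) -> no flip
Dir E: opp run (0,2), next='.' -> no flip
Dir SW: opp run (1,0), next=edge -> no flip
Dir S: opp run (1,1), next='.' -> no flip
Dir SE: opp run (1,2) capped by B -> flip
All flips: (1,2)

Answer: BBW...
WWB...
..WB..
..BBB.
.BW...
......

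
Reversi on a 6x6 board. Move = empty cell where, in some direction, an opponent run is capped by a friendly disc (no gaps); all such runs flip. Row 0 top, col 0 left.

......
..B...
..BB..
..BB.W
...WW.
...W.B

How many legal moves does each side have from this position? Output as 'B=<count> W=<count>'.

Answer: B=1 W=3

Derivation:
-- B to move --
(2,4): no bracket -> illegal
(2,5): no bracket -> illegal
(3,4): no bracket -> illegal
(4,2): no bracket -> illegal
(4,5): no bracket -> illegal
(5,2): no bracket -> illegal
(5,4): flips 1 -> legal
B mobility = 1
-- W to move --
(0,1): no bracket -> illegal
(0,2): no bracket -> illegal
(0,3): no bracket -> illegal
(1,1): flips 2 -> legal
(1,3): flips 2 -> legal
(1,4): no bracket -> illegal
(2,1): flips 1 -> legal
(2,4): no bracket -> illegal
(3,1): no bracket -> illegal
(3,4): no bracket -> illegal
(4,1): no bracket -> illegal
(4,2): no bracket -> illegal
(4,5): no bracket -> illegal
(5,4): no bracket -> illegal
W mobility = 3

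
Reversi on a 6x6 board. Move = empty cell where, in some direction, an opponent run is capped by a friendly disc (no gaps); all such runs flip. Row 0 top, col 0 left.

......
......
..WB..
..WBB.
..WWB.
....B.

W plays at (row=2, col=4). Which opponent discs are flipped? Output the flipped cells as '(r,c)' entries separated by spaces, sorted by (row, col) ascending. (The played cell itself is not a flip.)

Dir NW: first cell '.' (not opp) -> no flip
Dir N: first cell '.' (not opp) -> no flip
Dir NE: first cell '.' (not opp) -> no flip
Dir W: opp run (2,3) capped by W -> flip
Dir E: first cell '.' (not opp) -> no flip
Dir SW: opp run (3,3) capped by W -> flip
Dir S: opp run (3,4) (4,4) (5,4), next=edge -> no flip
Dir SE: first cell '.' (not opp) -> no flip

Answer: (2,3) (3,3)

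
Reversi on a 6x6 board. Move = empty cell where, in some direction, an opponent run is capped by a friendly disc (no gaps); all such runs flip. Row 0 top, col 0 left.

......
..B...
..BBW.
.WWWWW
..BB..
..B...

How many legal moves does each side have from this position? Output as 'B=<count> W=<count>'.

Answer: B=8 W=9

Derivation:
-- B to move --
(1,3): no bracket -> illegal
(1,4): no bracket -> illegal
(1,5): flips 2 -> legal
(2,0): flips 1 -> legal
(2,1): flips 1 -> legal
(2,5): flips 2 -> legal
(3,0): no bracket -> illegal
(4,0): flips 1 -> legal
(4,1): flips 1 -> legal
(4,4): flips 1 -> legal
(4,5): flips 1 -> legal
B mobility = 8
-- W to move --
(0,1): flips 2 -> legal
(0,2): flips 2 -> legal
(0,3): no bracket -> illegal
(1,1): flips 1 -> legal
(1,3): flips 2 -> legal
(1,4): flips 1 -> legal
(2,1): flips 2 -> legal
(4,1): no bracket -> illegal
(4,4): no bracket -> illegal
(5,1): flips 1 -> legal
(5,3): flips 2 -> legal
(5,4): flips 1 -> legal
W mobility = 9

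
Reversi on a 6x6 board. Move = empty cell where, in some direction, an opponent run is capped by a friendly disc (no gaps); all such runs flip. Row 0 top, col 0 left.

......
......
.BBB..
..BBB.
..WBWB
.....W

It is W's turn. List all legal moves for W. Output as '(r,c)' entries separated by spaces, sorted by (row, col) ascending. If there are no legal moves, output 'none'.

(1,0): no bracket -> illegal
(1,1): flips 2 -> legal
(1,2): flips 2 -> legal
(1,3): no bracket -> illegal
(1,4): no bracket -> illegal
(2,0): no bracket -> illegal
(2,4): flips 2 -> legal
(2,5): no bracket -> illegal
(3,0): no bracket -> illegal
(3,1): no bracket -> illegal
(3,5): flips 1 -> legal
(4,1): no bracket -> illegal
(5,2): no bracket -> illegal
(5,3): no bracket -> illegal
(5,4): no bracket -> illegal

Answer: (1,1) (1,2) (2,4) (3,5)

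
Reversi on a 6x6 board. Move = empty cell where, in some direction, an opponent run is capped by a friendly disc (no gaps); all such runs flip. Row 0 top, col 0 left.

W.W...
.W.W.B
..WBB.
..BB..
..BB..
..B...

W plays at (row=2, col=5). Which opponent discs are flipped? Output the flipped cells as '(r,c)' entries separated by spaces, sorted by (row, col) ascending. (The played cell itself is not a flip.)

Answer: (2,3) (2,4)

Derivation:
Dir NW: first cell '.' (not opp) -> no flip
Dir N: opp run (1,5), next='.' -> no flip
Dir NE: edge -> no flip
Dir W: opp run (2,4) (2,3) capped by W -> flip
Dir E: edge -> no flip
Dir SW: first cell '.' (not opp) -> no flip
Dir S: first cell '.' (not opp) -> no flip
Dir SE: edge -> no flip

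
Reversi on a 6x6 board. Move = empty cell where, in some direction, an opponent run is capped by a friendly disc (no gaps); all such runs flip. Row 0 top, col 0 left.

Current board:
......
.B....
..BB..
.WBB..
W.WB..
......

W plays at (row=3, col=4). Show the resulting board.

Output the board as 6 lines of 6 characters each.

Place W at (3,4); scan 8 dirs for brackets.
Dir NW: opp run (2,3), next='.' -> no flip
Dir N: first cell '.' (not opp) -> no flip
Dir NE: first cell '.' (not opp) -> no flip
Dir W: opp run (3,3) (3,2) capped by W -> flip
Dir E: first cell '.' (not opp) -> no flip
Dir SW: opp run (4,3), next='.' -> no flip
Dir S: first cell '.' (not opp) -> no flip
Dir SE: first cell '.' (not opp) -> no flip
All flips: (3,2) (3,3)

Answer: ......
.B....
..BB..
.WWWW.
W.WB..
......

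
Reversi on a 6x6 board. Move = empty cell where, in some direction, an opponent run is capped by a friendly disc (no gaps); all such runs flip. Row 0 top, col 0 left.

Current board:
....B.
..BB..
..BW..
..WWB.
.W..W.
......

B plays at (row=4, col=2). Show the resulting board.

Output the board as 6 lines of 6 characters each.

Place B at (4,2); scan 8 dirs for brackets.
Dir NW: first cell '.' (not opp) -> no flip
Dir N: opp run (3,2) capped by B -> flip
Dir NE: opp run (3,3), next='.' -> no flip
Dir W: opp run (4,1), next='.' -> no flip
Dir E: first cell '.' (not opp) -> no flip
Dir SW: first cell '.' (not opp) -> no flip
Dir S: first cell '.' (not opp) -> no flip
Dir SE: first cell '.' (not opp) -> no flip
All flips: (3,2)

Answer: ....B.
..BB..
..BW..
..BWB.
.WB.W.
......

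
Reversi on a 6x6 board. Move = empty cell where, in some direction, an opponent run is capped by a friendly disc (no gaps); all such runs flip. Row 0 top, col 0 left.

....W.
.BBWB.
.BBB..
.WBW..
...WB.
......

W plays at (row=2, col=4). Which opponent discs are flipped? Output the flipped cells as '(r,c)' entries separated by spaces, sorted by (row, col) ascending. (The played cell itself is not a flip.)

Answer: (1,4)

Derivation:
Dir NW: first cell 'W' (not opp) -> no flip
Dir N: opp run (1,4) capped by W -> flip
Dir NE: first cell '.' (not opp) -> no flip
Dir W: opp run (2,3) (2,2) (2,1), next='.' -> no flip
Dir E: first cell '.' (not opp) -> no flip
Dir SW: first cell 'W' (not opp) -> no flip
Dir S: first cell '.' (not opp) -> no flip
Dir SE: first cell '.' (not opp) -> no flip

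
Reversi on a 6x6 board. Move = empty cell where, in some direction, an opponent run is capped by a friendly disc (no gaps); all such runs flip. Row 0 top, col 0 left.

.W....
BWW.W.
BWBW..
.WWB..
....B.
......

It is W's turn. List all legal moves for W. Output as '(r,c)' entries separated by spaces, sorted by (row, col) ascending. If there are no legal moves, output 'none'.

(0,0): no bracket -> illegal
(1,3): flips 1 -> legal
(2,4): no bracket -> illegal
(3,0): no bracket -> illegal
(3,4): flips 1 -> legal
(3,5): no bracket -> illegal
(4,2): no bracket -> illegal
(4,3): flips 1 -> legal
(4,5): no bracket -> illegal
(5,3): no bracket -> illegal
(5,4): no bracket -> illegal
(5,5): flips 3 -> legal

Answer: (1,3) (3,4) (4,3) (5,5)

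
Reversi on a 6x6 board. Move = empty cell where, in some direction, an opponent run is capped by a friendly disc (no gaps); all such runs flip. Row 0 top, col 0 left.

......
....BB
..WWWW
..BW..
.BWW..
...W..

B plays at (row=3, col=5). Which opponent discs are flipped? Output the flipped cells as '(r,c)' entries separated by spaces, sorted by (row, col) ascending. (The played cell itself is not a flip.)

Dir NW: opp run (2,4), next='.' -> no flip
Dir N: opp run (2,5) capped by B -> flip
Dir NE: edge -> no flip
Dir W: first cell '.' (not opp) -> no flip
Dir E: edge -> no flip
Dir SW: first cell '.' (not opp) -> no flip
Dir S: first cell '.' (not opp) -> no flip
Dir SE: edge -> no flip

Answer: (2,5)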